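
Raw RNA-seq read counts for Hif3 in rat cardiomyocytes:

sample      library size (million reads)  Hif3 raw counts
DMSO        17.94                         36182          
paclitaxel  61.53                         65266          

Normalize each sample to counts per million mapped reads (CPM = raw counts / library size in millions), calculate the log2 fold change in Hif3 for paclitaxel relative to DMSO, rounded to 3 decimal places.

-0.927

CPM(DMSO) = 36182 / 17.94 = 2016.8339
CPM(paclitaxel) = 65266 / 61.53 = 1060.7183
Fold change = 1060.7183 / 2016.8339 = 0.52593
log2(0.52593) = -0.9271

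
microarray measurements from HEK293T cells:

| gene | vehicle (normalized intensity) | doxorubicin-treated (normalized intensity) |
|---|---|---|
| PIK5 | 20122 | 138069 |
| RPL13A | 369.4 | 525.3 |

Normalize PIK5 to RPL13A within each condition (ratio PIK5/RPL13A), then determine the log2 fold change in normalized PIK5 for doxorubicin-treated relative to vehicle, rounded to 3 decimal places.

2.271

PIK5/RPL13A (vehicle) = 20122 / 369.4 = 54.472
PIK5/RPL13A (doxorubicin-treated) = 138069 / 525.3 = 262.84
Fold change = 262.84 / 54.472 = 4.8252
log2(4.8252) = 2.2706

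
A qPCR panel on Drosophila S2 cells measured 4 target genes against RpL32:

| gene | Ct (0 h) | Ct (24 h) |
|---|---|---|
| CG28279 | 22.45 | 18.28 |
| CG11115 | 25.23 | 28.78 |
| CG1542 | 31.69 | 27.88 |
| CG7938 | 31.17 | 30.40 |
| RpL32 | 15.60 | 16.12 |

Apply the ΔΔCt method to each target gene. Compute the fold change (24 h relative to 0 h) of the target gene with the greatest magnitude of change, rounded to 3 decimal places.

25.813

CG28279: ΔΔCt = (18.28−16.12) − (22.45−15.60) = 2.16 − 6.85 = -4.69; fold change = 2^4.69 = 25.813
CG11115: ΔΔCt = (28.78−16.12) − (25.23−15.60) = 12.66 − 9.63 = 3.03; fold change = 2^-3.03 = 0.122
CG1542: ΔΔCt = (27.88−16.12) − (31.69−15.60) = 11.76 − 16.09 = -4.33; fold change = 2^4.33 = 20.112
CG7938: ΔΔCt = (30.40−16.12) − (31.17−15.60) = 14.28 − 15.57 = -1.29; fold change = 2^1.29 = 2.445
CG28279 has the largest |ΔΔCt| = 4.69.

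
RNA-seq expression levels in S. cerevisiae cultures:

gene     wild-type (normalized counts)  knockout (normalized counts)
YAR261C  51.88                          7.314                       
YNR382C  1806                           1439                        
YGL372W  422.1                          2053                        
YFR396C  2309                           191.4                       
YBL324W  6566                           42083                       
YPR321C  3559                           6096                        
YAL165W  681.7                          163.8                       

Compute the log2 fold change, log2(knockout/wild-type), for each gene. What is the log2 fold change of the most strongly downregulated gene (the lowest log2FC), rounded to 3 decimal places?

log2(7.314/51.88) = -2.826  (YAR261C)
log2(1439/1806) = -0.328  (YNR382C)
log2(2053/422.1) = 2.282  (YGL372W)
log2(191.4/2309) = -3.593  (YFR396C)
log2(42083/6566) = 2.680  (YBL324W)
log2(6096/3559) = 0.776  (YPR321C)
log2(163.8/681.7) = -2.057  (YAL165W)
YFR396C is most strongly downregulated.

-3.593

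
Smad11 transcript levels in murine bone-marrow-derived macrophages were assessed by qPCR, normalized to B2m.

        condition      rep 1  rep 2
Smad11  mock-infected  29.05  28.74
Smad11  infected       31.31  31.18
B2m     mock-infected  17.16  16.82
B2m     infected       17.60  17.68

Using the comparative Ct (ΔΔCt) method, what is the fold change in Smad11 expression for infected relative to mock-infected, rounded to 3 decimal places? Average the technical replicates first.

0.308

Mean Ct: Smad11 mock-infected 28.895; Smad11 infected 31.245; B2m mock-infected 16.990; B2m infected 17.640
ΔCt(mock-infected) = 28.895 − 16.990 = 11.905
ΔCt(infected) = 31.245 − 17.640 = 13.605
ΔΔCt = 13.605 − 11.905 = 1.700
Fold change = 2^(−1.700) = 0.3078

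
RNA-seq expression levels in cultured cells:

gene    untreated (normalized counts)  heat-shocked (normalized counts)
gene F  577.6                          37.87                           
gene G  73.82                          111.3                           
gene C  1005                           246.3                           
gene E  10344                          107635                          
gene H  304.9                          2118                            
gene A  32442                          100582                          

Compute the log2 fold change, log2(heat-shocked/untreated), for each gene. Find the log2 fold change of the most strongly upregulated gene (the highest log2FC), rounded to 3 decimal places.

log2(37.87/577.6) = -3.931  (gene F)
log2(111.3/73.82) = 0.592  (gene G)
log2(246.3/1005) = -2.029  (gene C)
log2(107635/10344) = 3.379  (gene E)
log2(2118/304.9) = 2.796  (gene H)
log2(100582/32442) = 1.632  (gene A)
gene E is most strongly upregulated.

3.379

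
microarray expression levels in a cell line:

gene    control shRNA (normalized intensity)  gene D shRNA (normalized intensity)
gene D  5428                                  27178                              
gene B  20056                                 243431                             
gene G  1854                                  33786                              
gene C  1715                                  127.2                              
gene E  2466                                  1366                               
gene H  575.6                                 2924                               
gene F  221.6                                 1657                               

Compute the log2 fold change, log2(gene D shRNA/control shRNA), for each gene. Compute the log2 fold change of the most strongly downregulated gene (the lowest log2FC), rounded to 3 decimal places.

-3.753

log2(27178/5428) = 2.324  (gene D)
log2(243431/20056) = 3.601  (gene B)
log2(33786/1854) = 4.188  (gene G)
log2(127.2/1715) = -3.753  (gene C)
log2(1366/2466) = -0.852  (gene E)
log2(2924/575.6) = 2.345  (gene H)
log2(1657/221.6) = 2.903  (gene F)
gene C is most strongly downregulated.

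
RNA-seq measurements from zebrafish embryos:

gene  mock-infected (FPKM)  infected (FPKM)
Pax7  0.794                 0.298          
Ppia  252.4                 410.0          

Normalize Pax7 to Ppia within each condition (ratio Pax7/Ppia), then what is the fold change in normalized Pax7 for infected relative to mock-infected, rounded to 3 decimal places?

0.231

Pax7/Ppia (mock-infected) = 0.794 / 252.4 = 0.0031458
Pax7/Ppia (infected) = 0.298 / 410.0 = 0.00072683
Fold change = 0.00072683 / 0.0031458 = 0.2310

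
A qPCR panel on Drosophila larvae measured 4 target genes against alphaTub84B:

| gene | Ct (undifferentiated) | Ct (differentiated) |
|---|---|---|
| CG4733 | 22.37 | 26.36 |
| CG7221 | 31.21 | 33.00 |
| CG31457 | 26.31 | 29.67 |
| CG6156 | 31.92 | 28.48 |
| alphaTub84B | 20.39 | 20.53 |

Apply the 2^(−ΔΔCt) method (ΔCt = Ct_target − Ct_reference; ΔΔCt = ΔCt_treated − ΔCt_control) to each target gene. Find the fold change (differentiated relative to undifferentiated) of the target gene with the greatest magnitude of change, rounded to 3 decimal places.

CG4733: ΔΔCt = (26.36−20.53) − (22.37−20.39) = 5.83 − 1.98 = 3.85; fold change = 2^-3.85 = 0.069
CG7221: ΔΔCt = (33.00−20.53) − (31.21−20.39) = 12.47 − 10.82 = 1.65; fold change = 2^-1.65 = 0.319
CG31457: ΔΔCt = (29.67−20.53) − (26.31−20.39) = 9.14 − 5.92 = 3.22; fold change = 2^-3.22 = 0.107
CG6156: ΔΔCt = (28.48−20.53) − (31.92−20.39) = 7.95 − 11.53 = -3.58; fold change = 2^3.58 = 11.959
CG4733 has the largest |ΔΔCt| = 3.85.

0.069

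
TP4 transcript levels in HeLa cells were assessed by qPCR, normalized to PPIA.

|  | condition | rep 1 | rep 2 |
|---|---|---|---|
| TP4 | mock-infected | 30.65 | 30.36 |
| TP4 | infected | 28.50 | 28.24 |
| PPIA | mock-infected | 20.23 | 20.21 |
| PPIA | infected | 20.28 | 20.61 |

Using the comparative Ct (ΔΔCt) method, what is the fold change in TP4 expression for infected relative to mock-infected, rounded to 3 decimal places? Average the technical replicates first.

Mean Ct: TP4 mock-infected 30.505; TP4 infected 28.370; PPIA mock-infected 20.220; PPIA infected 20.445
ΔCt(mock-infected) = 30.505 − 20.220 = 10.285
ΔCt(infected) = 28.370 − 20.445 = 7.925
ΔΔCt = 7.925 − 10.285 = -2.360
Fold change = 2^(−(-2.360)) = 2^2.360 = 5.1337

5.134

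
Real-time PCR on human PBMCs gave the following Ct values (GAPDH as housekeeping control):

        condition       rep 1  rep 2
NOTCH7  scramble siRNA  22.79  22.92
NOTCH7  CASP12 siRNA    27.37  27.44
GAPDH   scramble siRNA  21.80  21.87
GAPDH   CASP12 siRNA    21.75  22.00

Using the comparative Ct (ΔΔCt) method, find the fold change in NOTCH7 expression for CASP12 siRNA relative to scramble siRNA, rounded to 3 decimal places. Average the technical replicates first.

0.044

Mean Ct: NOTCH7 scramble siRNA 22.855; NOTCH7 CASP12 siRNA 27.405; GAPDH scramble siRNA 21.835; GAPDH CASP12 siRNA 21.875
ΔCt(scramble siRNA) = 22.855 − 21.835 = 1.020
ΔCt(CASP12 siRNA) = 27.405 − 21.875 = 5.530
ΔΔCt = 5.530 − 1.020 = 4.510
Fold change = 2^(−4.510) = 0.0439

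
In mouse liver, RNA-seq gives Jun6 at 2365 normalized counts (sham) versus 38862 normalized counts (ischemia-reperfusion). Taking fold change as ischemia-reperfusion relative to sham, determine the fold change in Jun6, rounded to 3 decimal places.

Fold change = 38862 / 2365 = 16.4321
Jun6 is upregulated.

16.432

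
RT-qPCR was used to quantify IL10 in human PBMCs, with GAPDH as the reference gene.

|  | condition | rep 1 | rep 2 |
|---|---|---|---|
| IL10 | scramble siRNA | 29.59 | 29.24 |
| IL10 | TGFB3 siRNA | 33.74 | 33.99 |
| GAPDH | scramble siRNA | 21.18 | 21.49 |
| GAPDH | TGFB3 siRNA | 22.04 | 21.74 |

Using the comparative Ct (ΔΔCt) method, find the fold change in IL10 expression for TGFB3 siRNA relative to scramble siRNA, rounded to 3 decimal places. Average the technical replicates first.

Mean Ct: IL10 scramble siRNA 29.415; IL10 TGFB3 siRNA 33.865; GAPDH scramble siRNA 21.335; GAPDH TGFB3 siRNA 21.890
ΔCt(scramble siRNA) = 29.415 − 21.335 = 8.080
ΔCt(TGFB3 siRNA) = 33.865 − 21.890 = 11.975
ΔΔCt = 11.975 − 8.080 = 3.895
Fold change = 2^(−3.895) = 0.0672

0.067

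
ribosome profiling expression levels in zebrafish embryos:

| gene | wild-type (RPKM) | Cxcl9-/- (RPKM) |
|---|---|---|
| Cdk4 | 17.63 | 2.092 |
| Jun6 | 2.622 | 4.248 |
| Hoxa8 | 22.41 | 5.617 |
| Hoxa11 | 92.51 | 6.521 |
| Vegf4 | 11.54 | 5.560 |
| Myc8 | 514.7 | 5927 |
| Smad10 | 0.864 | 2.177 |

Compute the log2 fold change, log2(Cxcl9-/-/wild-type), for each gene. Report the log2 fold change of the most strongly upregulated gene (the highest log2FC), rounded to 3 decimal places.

3.525

log2(2.092/17.63) = -3.075  (Cdk4)
log2(4.248/2.622) = 0.696  (Jun6)
log2(5.617/22.41) = -1.996  (Hoxa8)
log2(6.521/92.51) = -3.826  (Hoxa11)
log2(5.560/11.54) = -1.053  (Vegf4)
log2(5927/514.7) = 3.525  (Myc8)
log2(2.177/0.864) = 1.333  (Smad10)
Myc8 is most strongly upregulated.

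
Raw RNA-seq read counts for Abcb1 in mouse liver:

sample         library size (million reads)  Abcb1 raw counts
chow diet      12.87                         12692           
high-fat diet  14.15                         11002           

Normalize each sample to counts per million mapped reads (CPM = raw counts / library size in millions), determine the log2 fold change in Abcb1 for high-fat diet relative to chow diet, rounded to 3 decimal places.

-0.343

CPM(chow diet) = 12692 / 12.87 = 986.1694
CPM(high-fat diet) = 11002 / 14.15 = 777.5265
Fold change = 777.5265 / 986.1694 = 0.78843
log2(0.78843) = -0.3429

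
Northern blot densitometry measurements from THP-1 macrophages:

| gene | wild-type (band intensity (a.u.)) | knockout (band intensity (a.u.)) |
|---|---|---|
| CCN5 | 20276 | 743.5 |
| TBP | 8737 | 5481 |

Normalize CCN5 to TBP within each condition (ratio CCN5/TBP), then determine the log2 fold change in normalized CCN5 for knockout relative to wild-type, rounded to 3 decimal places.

CCN5/TBP (wild-type) = 20276 / 8737 = 2.3207
CCN5/TBP (knockout) = 743.5 / 5481 = 0.13565
Fold change = 0.13565 / 2.3207 = 0.0585
log2(0.0585) = -4.0966

-4.097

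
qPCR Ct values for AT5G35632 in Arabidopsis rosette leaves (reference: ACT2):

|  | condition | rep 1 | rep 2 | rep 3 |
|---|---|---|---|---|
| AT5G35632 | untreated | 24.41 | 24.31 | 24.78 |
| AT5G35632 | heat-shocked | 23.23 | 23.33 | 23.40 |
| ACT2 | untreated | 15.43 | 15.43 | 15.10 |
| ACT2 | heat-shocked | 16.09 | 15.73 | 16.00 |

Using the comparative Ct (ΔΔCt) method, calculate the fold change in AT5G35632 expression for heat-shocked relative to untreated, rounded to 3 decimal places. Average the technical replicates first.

Mean Ct: AT5G35632 untreated 24.500; AT5G35632 heat-shocked 23.320; ACT2 untreated 15.320; ACT2 heat-shocked 15.940
ΔCt(untreated) = 24.500 − 15.320 = 9.180
ΔCt(heat-shocked) = 23.320 − 15.940 = 7.380
ΔΔCt = 7.380 − 9.180 = -1.800
Fold change = 2^(−(-1.800)) = 2^1.800 = 3.4822

3.482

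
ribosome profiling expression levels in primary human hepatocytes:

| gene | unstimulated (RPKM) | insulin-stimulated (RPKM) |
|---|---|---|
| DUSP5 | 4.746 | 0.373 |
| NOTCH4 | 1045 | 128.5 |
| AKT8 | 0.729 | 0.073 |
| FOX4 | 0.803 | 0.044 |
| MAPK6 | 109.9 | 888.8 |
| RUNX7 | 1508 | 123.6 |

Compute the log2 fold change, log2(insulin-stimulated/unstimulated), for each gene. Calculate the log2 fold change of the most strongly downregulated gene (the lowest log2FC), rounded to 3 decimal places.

log2(0.373/4.746) = -3.669  (DUSP5)
log2(128.5/1045) = -3.024  (NOTCH4)
log2(0.073/0.729) = -3.320  (AKT8)
log2(0.044/0.803) = -4.190  (FOX4)
log2(888.8/109.9) = 3.016  (MAPK6)
log2(123.6/1508) = -3.609  (RUNX7)
FOX4 is most strongly downregulated.

-4.190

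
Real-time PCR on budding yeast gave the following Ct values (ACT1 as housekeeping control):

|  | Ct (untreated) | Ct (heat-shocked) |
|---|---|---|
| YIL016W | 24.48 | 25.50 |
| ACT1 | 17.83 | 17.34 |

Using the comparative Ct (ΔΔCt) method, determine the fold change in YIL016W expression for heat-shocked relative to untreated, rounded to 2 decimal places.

0.35

ΔCt(untreated) = 24.480 − 17.830 = 6.650
ΔCt(heat-shocked) = 25.500 − 17.340 = 8.160
ΔΔCt = 8.160 − 6.650 = 1.510
Fold change = 2^(−1.510) = 0.351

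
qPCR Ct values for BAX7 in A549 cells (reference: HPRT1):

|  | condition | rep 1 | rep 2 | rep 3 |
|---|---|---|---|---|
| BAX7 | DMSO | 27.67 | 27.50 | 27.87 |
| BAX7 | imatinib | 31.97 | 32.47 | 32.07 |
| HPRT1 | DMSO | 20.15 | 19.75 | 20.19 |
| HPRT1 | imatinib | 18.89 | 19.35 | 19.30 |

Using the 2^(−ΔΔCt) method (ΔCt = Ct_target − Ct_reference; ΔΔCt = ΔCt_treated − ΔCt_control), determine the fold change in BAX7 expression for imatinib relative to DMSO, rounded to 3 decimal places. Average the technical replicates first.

0.025

Mean Ct: BAX7 DMSO 27.680; BAX7 imatinib 32.170; HPRT1 DMSO 20.030; HPRT1 imatinib 19.180
ΔCt(DMSO) = 27.680 − 20.030 = 7.650
ΔCt(imatinib) = 32.170 − 19.180 = 12.990
ΔΔCt = 12.990 − 7.650 = 5.340
Fold change = 2^(−5.340) = 0.0247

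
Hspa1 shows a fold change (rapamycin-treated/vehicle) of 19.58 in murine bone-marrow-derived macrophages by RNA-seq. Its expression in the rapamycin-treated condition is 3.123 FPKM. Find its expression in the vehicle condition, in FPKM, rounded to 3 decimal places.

0.159

vehicle expression = 3.123 / 19.58 = 0.159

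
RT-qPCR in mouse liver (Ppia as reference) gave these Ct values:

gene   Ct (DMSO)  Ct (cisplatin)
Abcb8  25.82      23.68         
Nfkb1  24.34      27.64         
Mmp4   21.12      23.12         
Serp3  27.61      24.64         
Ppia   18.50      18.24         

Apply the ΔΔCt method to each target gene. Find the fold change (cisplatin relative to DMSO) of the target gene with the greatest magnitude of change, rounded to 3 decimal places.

Abcb8: ΔΔCt = (23.68−18.24) − (25.82−18.50) = 5.44 − 7.32 = -1.88; fold change = 2^1.88 = 3.681
Nfkb1: ΔΔCt = (27.64−18.24) − (24.34−18.50) = 9.40 − 5.84 = 3.56; fold change = 2^-3.56 = 0.085
Mmp4: ΔΔCt = (23.12−18.24) − (21.12−18.50) = 4.88 − 2.62 = 2.26; fold change = 2^-2.26 = 0.209
Serp3: ΔΔCt = (24.64−18.24) − (27.61−18.50) = 6.40 − 9.11 = -2.71; fold change = 2^2.71 = 6.543
Nfkb1 has the largest |ΔΔCt| = 3.56.

0.085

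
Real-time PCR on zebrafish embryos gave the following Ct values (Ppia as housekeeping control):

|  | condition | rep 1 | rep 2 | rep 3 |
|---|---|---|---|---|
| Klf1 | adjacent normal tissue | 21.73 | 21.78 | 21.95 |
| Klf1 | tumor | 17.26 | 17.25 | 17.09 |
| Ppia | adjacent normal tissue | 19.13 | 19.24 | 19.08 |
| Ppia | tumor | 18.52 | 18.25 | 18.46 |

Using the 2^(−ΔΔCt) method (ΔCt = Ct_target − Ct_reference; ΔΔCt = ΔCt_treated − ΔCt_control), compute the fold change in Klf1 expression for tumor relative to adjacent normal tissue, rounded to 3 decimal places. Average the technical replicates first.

Mean Ct: Klf1 adjacent normal tissue 21.820; Klf1 tumor 17.200; Ppia adjacent normal tissue 19.150; Ppia tumor 18.410
ΔCt(adjacent normal tissue) = 21.820 − 19.150 = 2.670
ΔCt(tumor) = 17.200 − 18.410 = -1.210
ΔΔCt = -1.210 − 2.670 = -3.880
Fold change = 2^(−(-3.880)) = 2^3.880 = 14.7230

14.723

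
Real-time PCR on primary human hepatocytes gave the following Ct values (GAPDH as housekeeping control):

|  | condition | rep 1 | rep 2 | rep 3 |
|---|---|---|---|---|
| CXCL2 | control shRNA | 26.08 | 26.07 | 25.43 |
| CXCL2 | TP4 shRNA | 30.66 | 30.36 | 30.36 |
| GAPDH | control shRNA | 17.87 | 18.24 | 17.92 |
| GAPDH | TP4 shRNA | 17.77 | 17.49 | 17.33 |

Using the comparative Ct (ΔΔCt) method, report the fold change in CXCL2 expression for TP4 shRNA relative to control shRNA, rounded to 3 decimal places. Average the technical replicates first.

Mean Ct: CXCL2 control shRNA 25.860; CXCL2 TP4 shRNA 30.460; GAPDH control shRNA 18.010; GAPDH TP4 shRNA 17.530
ΔCt(control shRNA) = 25.860 − 18.010 = 7.850
ΔCt(TP4 shRNA) = 30.460 − 17.530 = 12.930
ΔΔCt = 12.930 − 7.850 = 5.080
Fold change = 2^(−5.080) = 0.0296

0.030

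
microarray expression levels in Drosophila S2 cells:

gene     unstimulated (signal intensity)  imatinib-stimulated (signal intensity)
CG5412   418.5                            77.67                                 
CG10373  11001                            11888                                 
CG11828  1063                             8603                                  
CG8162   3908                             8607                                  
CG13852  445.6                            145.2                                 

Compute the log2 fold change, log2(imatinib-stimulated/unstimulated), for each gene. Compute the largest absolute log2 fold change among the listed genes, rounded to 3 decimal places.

3.017

log2(77.67/418.5) = -2.430  (CG5412)
log2(11888/11001) = 0.112  (CG10373)
log2(8603/1063) = 3.017  (CG11828)
log2(8607/3908) = 1.139  (CG8162)
log2(145.2/445.6) = -1.618  (CG13852)
The largest magnitude belongs to CG11828.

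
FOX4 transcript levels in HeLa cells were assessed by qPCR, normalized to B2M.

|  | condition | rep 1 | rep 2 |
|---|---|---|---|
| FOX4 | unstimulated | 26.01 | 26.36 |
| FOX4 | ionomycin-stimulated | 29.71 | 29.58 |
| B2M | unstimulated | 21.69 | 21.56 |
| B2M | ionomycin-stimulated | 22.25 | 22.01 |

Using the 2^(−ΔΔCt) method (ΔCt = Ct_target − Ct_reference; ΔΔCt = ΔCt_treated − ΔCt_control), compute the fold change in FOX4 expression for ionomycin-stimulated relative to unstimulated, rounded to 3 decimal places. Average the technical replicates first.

Mean Ct: FOX4 unstimulated 26.185; FOX4 ionomycin-stimulated 29.645; B2M unstimulated 21.625; B2M ionomycin-stimulated 22.130
ΔCt(unstimulated) = 26.185 − 21.625 = 4.560
ΔCt(ionomycin-stimulated) = 29.645 − 22.130 = 7.515
ΔΔCt = 7.515 − 4.560 = 2.955
Fold change = 2^(−2.955) = 0.1290

0.129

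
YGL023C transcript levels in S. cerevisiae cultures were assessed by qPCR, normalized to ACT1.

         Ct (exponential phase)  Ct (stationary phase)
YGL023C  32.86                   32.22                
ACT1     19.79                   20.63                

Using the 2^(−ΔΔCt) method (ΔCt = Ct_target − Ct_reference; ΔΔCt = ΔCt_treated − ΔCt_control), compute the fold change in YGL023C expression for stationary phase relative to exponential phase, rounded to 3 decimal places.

ΔCt(exponential phase) = 32.860 − 19.790 = 13.070
ΔCt(stationary phase) = 32.220 − 20.630 = 11.590
ΔΔCt = 11.590 − 13.070 = -1.480
Fold change = 2^(−(-1.480)) = 2^1.480 = 2.7895

2.789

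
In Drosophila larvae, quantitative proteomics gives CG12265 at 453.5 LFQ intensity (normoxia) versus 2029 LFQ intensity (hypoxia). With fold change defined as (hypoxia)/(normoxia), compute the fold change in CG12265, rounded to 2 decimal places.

4.47

Fold change = 2029 / 453.5 = 4.474
CG12265 is upregulated.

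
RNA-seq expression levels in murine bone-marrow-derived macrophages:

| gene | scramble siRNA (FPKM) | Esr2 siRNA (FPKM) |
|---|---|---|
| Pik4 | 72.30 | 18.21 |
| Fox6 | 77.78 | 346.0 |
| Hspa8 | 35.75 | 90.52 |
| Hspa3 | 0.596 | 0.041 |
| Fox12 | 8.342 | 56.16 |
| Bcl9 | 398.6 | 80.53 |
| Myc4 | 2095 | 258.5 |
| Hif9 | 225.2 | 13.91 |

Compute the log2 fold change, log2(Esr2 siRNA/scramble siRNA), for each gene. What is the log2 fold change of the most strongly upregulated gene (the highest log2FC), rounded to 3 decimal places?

2.751

log2(18.21/72.30) = -1.989  (Pik4)
log2(346.0/77.78) = 2.153  (Fox6)
log2(90.52/35.75) = 1.340  (Hspa8)
log2(0.041/0.596) = -3.862  (Hspa3)
log2(56.16/8.342) = 2.751  (Fox12)
log2(80.53/398.6) = -2.307  (Bcl9)
log2(258.5/2095) = -3.019  (Myc4)
log2(13.91/225.2) = -4.017  (Hif9)
Fox12 is most strongly upregulated.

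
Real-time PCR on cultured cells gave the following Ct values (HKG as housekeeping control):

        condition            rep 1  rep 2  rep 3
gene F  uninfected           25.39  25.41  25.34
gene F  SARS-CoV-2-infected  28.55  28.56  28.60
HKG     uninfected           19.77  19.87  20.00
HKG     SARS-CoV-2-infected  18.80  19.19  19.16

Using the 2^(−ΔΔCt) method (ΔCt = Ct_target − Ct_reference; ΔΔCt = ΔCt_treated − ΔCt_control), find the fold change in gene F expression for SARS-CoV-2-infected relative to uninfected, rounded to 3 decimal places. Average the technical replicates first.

0.062

Mean Ct: gene F uninfected 25.380; gene F SARS-CoV-2-infected 28.570; HKG uninfected 19.880; HKG SARS-CoV-2-infected 19.050
ΔCt(uninfected) = 25.380 − 19.880 = 5.500
ΔCt(SARS-CoV-2-infected) = 28.570 − 19.050 = 9.520
ΔΔCt = 9.520 − 5.500 = 4.020
Fold change = 2^(−4.020) = 0.0616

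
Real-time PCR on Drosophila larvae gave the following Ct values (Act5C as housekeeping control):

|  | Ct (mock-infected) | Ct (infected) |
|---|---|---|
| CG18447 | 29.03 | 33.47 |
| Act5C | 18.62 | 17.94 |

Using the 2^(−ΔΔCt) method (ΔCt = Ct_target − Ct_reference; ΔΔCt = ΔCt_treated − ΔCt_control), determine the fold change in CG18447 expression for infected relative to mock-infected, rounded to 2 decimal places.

0.03

ΔCt(mock-infected) = 29.030 − 18.620 = 10.410
ΔCt(infected) = 33.470 − 17.940 = 15.530
ΔΔCt = 15.530 − 10.410 = 5.120
Fold change = 2^(−5.120) = 0.029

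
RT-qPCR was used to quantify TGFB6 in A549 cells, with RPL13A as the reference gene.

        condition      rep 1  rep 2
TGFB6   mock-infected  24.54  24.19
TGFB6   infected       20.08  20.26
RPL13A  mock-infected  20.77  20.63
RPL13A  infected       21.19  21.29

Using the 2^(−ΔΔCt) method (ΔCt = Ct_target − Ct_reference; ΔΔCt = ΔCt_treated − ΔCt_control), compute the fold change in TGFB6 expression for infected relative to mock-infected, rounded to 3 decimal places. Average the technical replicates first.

Mean Ct: TGFB6 mock-infected 24.365; TGFB6 infected 20.170; RPL13A mock-infected 20.700; RPL13A infected 21.240
ΔCt(mock-infected) = 24.365 − 20.700 = 3.665
ΔCt(infected) = 20.170 − 21.240 = -1.070
ΔΔCt = -1.070 − 3.665 = -4.735
Fold change = 2^(−(-4.735)) = 2^4.735 = 26.6304

26.630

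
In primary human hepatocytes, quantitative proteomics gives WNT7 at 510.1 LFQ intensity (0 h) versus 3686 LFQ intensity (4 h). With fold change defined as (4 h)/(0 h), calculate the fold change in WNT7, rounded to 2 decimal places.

Fold change = 3686 / 510.1 = 7.226
WNT7 is upregulated.

7.23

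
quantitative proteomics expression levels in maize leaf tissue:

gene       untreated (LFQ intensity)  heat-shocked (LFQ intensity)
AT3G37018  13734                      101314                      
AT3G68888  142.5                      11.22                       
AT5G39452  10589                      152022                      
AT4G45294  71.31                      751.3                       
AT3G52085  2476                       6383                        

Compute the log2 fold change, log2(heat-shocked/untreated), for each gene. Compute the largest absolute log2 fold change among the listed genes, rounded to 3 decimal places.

log2(101314/13734) = 2.883  (AT3G37018)
log2(11.22/142.5) = -3.667  (AT3G68888)
log2(152022/10589) = 3.844  (AT5G39452)
log2(751.3/71.31) = 3.397  (AT4G45294)
log2(6383/2476) = 1.366  (AT3G52085)
The largest magnitude belongs to AT5G39452.

3.844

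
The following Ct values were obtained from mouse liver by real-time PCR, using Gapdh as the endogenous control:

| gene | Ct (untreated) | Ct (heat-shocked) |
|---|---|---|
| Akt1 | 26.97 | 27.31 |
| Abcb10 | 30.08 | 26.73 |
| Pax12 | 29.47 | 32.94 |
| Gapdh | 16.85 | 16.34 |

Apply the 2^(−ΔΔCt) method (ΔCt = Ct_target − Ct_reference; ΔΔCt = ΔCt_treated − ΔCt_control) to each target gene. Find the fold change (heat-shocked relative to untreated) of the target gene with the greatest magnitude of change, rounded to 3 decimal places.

Akt1: ΔΔCt = (27.31−16.34) − (26.97−16.85) = 10.97 − 10.12 = 0.85; fold change = 2^-0.85 = 0.555
Abcb10: ΔΔCt = (26.73−16.34) − (30.08−16.85) = 10.39 − 13.23 = -2.84; fold change = 2^2.84 = 7.160
Pax12: ΔΔCt = (32.94−16.34) − (29.47−16.85) = 16.60 − 12.62 = 3.98; fold change = 2^-3.98 = 0.063
Pax12 has the largest |ΔΔCt| = 3.98.

0.063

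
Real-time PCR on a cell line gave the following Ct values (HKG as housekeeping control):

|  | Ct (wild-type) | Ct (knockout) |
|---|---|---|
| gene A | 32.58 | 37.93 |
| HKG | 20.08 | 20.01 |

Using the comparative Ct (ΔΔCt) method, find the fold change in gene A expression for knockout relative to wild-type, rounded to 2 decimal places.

ΔCt(wild-type) = 32.580 − 20.080 = 12.500
ΔCt(knockout) = 37.930 − 20.010 = 17.920
ΔΔCt = 17.920 − 12.500 = 5.420
Fold change = 2^(−5.420) = 0.023

0.02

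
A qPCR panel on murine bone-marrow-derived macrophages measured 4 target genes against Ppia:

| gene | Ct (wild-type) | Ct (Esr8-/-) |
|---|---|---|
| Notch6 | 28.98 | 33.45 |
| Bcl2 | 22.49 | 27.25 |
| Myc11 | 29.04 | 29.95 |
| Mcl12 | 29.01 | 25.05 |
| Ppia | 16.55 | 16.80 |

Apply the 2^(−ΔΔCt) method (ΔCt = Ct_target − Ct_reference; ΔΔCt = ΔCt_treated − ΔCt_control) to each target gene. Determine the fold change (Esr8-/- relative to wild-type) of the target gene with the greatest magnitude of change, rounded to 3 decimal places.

Notch6: ΔΔCt = (33.45−16.80) − (28.98−16.55) = 16.65 − 12.43 = 4.22; fold change = 2^-4.22 = 0.054
Bcl2: ΔΔCt = (27.25−16.80) − (22.49−16.55) = 10.45 − 5.94 = 4.51; fold change = 2^-4.51 = 0.044
Myc11: ΔΔCt = (29.95−16.80) − (29.04−16.55) = 13.15 − 12.49 = 0.66; fold change = 2^-0.66 = 0.633
Mcl12: ΔΔCt = (25.05−16.80) − (29.01−16.55) = 8.25 − 12.46 = -4.21; fold change = 2^4.21 = 18.507
Bcl2 has the largest |ΔΔCt| = 4.51.

0.044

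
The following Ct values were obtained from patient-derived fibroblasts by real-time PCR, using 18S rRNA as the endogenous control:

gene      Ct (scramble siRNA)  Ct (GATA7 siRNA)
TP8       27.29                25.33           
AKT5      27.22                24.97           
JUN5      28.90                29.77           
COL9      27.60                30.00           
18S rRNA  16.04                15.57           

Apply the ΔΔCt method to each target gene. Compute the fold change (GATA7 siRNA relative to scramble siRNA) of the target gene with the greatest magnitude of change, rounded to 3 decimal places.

0.137

TP8: ΔΔCt = (25.33−15.57) − (27.29−16.04) = 9.76 − 11.25 = -1.49; fold change = 2^1.49 = 2.809
AKT5: ΔΔCt = (24.97−15.57) − (27.22−16.04) = 9.40 − 11.18 = -1.78; fold change = 2^1.78 = 3.434
JUN5: ΔΔCt = (29.77−15.57) − (28.90−16.04) = 14.20 − 12.86 = 1.34; fold change = 2^-1.34 = 0.395
COL9: ΔΔCt = (30.00−15.57) − (27.60−16.04) = 14.43 − 11.56 = 2.87; fold change = 2^-2.87 = 0.137
COL9 has the largest |ΔΔCt| = 2.87.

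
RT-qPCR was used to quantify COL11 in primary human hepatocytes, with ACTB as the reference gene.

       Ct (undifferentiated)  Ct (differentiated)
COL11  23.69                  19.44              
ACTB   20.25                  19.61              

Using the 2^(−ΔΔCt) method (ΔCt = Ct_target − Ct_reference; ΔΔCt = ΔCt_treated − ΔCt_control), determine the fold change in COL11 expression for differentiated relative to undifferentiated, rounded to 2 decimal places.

ΔCt(undifferentiated) = 23.690 − 20.250 = 3.440
ΔCt(differentiated) = 19.440 − 19.610 = -0.170
ΔΔCt = -0.170 − 3.440 = -3.610
Fold change = 2^(−(-3.610)) = 2^3.610 = 12.210

12.21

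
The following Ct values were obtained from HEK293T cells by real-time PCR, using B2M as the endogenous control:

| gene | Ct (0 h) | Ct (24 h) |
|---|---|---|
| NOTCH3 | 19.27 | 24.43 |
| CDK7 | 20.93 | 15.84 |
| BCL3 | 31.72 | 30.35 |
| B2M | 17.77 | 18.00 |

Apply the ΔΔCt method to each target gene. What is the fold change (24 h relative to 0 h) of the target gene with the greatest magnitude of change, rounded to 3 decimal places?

39.947

NOTCH3: ΔΔCt = (24.43−18.00) − (19.27−17.77) = 6.43 − 1.50 = 4.93; fold change = 2^-4.93 = 0.033
CDK7: ΔΔCt = (15.84−18.00) − (20.93−17.77) = -2.16 − 3.16 = -5.32; fold change = 2^5.32 = 39.947
BCL3: ΔΔCt = (30.35−18.00) − (31.72−17.77) = 12.35 − 13.95 = -1.60; fold change = 2^1.60 = 3.031
CDK7 has the largest |ΔΔCt| = 5.32.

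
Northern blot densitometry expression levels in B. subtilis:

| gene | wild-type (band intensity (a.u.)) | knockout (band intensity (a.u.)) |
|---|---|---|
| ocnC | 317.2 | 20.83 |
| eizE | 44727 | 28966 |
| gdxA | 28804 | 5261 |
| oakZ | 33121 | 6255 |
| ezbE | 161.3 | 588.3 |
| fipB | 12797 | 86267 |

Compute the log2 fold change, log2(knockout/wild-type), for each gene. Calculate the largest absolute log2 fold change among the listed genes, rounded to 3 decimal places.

log2(20.83/317.2) = -3.929  (ocnC)
log2(28966/44727) = -0.627  (eizE)
log2(5261/28804) = -2.453  (gdxA)
log2(6255/33121) = -2.405  (oakZ)
log2(588.3/161.3) = 1.867  (ezbE)
log2(86267/12797) = 2.753  (fipB)
The largest magnitude belongs to ocnC.

3.929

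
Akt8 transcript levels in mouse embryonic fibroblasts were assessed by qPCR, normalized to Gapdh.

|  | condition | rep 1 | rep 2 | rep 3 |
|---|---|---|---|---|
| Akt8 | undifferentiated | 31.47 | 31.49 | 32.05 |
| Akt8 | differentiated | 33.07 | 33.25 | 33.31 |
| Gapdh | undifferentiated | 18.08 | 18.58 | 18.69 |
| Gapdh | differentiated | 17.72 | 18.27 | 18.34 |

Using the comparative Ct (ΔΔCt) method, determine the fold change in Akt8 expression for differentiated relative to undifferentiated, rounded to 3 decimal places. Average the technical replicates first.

Mean Ct: Akt8 undifferentiated 31.670; Akt8 differentiated 33.210; Gapdh undifferentiated 18.450; Gapdh differentiated 18.110
ΔCt(undifferentiated) = 31.670 − 18.450 = 13.220
ΔCt(differentiated) = 33.210 − 18.110 = 15.100
ΔΔCt = 15.100 − 13.220 = 1.880
Fold change = 2^(−1.880) = 0.2717

0.272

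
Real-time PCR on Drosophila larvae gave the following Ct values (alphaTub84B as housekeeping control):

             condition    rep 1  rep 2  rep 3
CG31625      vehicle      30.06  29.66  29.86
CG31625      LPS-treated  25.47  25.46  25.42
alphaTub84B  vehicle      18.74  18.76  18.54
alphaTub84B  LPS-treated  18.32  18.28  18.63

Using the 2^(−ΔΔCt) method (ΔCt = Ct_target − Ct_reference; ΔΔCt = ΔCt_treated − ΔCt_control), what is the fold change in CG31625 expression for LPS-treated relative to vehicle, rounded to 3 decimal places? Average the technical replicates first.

17.630

Mean Ct: CG31625 vehicle 29.860; CG31625 LPS-treated 25.450; alphaTub84B vehicle 18.680; alphaTub84B LPS-treated 18.410
ΔCt(vehicle) = 29.860 − 18.680 = 11.180
ΔCt(LPS-treated) = 25.450 − 18.410 = 7.040
ΔΔCt = 7.040 − 11.180 = -4.140
Fold change = 2^(−(-4.140)) = 2^4.140 = 17.6305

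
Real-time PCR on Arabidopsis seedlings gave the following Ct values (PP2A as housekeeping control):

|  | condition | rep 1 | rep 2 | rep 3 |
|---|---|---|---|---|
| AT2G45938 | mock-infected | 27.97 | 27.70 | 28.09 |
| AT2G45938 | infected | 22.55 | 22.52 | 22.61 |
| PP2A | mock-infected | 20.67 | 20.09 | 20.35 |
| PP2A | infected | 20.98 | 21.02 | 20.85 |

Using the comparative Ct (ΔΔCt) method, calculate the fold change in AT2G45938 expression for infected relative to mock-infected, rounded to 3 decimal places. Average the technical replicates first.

61.393

Mean Ct: AT2G45938 mock-infected 27.920; AT2G45938 infected 22.560; PP2A mock-infected 20.370; PP2A infected 20.950
ΔCt(mock-infected) = 27.920 − 20.370 = 7.550
ΔCt(infected) = 22.560 − 20.950 = 1.610
ΔΔCt = 1.610 − 7.550 = -5.940
Fold change = 2^(−(-5.940)) = 2^5.940 = 61.3929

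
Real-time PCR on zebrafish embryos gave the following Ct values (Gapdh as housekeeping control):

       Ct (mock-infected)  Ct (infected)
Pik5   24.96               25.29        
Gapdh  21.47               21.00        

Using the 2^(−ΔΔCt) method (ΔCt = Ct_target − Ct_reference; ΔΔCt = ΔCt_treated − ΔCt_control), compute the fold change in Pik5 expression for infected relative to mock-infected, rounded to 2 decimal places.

ΔCt(mock-infected) = 24.960 − 21.470 = 3.490
ΔCt(infected) = 25.290 − 21.000 = 4.290
ΔΔCt = 4.290 − 3.490 = 0.800
Fold change = 2^(−0.800) = 0.574

0.57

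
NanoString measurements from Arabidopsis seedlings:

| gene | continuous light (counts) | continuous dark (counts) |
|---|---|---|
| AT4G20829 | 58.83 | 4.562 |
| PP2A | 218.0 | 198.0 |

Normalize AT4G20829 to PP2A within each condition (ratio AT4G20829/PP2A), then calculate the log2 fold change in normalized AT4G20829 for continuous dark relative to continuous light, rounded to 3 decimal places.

-3.550

AT4G20829/PP2A (continuous light) = 58.83 / 218.0 = 0.26986
AT4G20829/PP2A (continuous dark) = 4.562 / 198.0 = 0.02304
Fold change = 0.02304 / 0.26986 = 0.0854
log2(0.0854) = -3.5500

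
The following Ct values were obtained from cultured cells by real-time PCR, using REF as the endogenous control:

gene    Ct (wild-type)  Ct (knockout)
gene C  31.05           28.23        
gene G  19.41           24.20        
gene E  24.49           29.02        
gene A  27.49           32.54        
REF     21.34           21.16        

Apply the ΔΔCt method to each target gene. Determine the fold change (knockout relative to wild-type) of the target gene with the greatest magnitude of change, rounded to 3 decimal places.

gene C: ΔΔCt = (28.23−21.16) − (31.05−21.34) = 7.07 − 9.71 = -2.64; fold change = 2^2.64 = 6.233
gene G: ΔΔCt = (24.20−21.16) − (19.41−21.34) = 3.04 − (-1.93) = 4.97; fold change = 2^-4.97 = 0.032
gene E: ΔΔCt = (29.02−21.16) − (24.49−21.34) = 7.86 − 3.15 = 4.71; fold change = 2^-4.71 = 0.038
gene A: ΔΔCt = (32.54−21.16) − (27.49−21.34) = 11.38 − 6.15 = 5.23; fold change = 2^-5.23 = 0.027
gene A has the largest |ΔΔCt| = 5.23.

0.027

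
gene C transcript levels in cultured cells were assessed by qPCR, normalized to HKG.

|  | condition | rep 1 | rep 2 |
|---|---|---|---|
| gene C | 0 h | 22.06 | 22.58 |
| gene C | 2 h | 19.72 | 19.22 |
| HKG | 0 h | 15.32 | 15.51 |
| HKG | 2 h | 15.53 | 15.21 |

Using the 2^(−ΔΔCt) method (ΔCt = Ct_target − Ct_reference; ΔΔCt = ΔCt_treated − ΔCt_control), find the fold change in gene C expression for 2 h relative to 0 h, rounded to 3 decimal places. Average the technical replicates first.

6.989

Mean Ct: gene C 0 h 22.320; gene C 2 h 19.470; HKG 0 h 15.415; HKG 2 h 15.370
ΔCt(0 h) = 22.320 − 15.415 = 6.905
ΔCt(2 h) = 19.470 − 15.370 = 4.100
ΔΔCt = 4.100 − 6.905 = -2.805
Fold change = 2^(−(-2.805)) = 2^2.805 = 6.9886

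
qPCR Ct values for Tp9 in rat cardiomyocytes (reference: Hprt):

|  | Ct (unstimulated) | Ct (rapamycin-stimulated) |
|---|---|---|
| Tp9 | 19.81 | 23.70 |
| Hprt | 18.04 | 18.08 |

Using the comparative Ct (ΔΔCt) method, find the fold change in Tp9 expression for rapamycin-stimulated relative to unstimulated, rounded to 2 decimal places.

ΔCt(unstimulated) = 19.810 − 18.040 = 1.770
ΔCt(rapamycin-stimulated) = 23.700 − 18.080 = 5.620
ΔΔCt = 5.620 − 1.770 = 3.850
Fold change = 2^(−3.850) = 0.069

0.07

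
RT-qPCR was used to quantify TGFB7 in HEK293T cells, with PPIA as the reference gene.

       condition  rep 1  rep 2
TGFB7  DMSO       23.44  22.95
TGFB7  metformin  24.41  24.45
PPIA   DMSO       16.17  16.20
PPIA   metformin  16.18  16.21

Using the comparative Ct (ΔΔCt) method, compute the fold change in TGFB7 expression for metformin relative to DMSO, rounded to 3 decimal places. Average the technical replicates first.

0.428

Mean Ct: TGFB7 DMSO 23.195; TGFB7 metformin 24.430; PPIA DMSO 16.185; PPIA metformin 16.195
ΔCt(DMSO) = 23.195 − 16.185 = 7.010
ΔCt(metformin) = 24.430 − 16.195 = 8.235
ΔΔCt = 8.235 − 7.010 = 1.225
Fold change = 2^(−1.225) = 0.4278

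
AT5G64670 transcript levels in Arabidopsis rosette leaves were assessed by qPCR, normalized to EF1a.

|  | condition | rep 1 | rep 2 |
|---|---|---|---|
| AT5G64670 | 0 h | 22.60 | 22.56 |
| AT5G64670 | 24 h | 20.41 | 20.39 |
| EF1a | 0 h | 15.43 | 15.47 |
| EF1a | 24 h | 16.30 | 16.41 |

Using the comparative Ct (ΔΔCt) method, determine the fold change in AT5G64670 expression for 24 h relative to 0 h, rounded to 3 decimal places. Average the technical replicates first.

Mean Ct: AT5G64670 0 h 22.580; AT5G64670 24 h 20.400; EF1a 0 h 15.450; EF1a 24 h 16.355
ΔCt(0 h) = 22.580 − 15.450 = 7.130
ΔCt(24 h) = 20.400 − 16.355 = 4.045
ΔΔCt = 4.045 − 7.130 = -3.085
Fold change = 2^(−(-3.085)) = 2^3.085 = 8.4855

8.486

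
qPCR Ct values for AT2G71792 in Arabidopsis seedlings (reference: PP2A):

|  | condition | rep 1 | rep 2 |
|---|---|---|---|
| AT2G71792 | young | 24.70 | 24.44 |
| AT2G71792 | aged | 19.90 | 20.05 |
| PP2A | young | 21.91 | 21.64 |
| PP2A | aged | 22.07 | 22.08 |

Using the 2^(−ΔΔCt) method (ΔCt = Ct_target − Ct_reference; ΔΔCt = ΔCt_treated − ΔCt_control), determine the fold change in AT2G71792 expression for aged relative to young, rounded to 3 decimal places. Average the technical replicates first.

29.754

Mean Ct: AT2G71792 young 24.570; AT2G71792 aged 19.975; PP2A young 21.775; PP2A aged 22.075
ΔCt(young) = 24.570 − 21.775 = 2.795
ΔCt(aged) = 19.975 − 22.075 = -2.100
ΔΔCt = -2.100 − 2.795 = -4.895
Fold change = 2^(−(-4.895)) = 2^4.895 = 29.7538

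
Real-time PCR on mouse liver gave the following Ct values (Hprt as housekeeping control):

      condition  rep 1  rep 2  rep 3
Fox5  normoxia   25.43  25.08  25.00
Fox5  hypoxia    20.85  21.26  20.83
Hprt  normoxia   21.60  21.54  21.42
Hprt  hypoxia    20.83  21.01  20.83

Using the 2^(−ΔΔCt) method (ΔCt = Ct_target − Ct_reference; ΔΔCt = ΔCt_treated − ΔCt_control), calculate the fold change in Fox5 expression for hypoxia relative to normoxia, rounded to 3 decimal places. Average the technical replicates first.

11.794

Mean Ct: Fox5 normoxia 25.170; Fox5 hypoxia 20.980; Hprt normoxia 21.520; Hprt hypoxia 20.890
ΔCt(normoxia) = 25.170 − 21.520 = 3.650
ΔCt(hypoxia) = 20.980 − 20.890 = 0.090
ΔΔCt = 0.090 − 3.650 = -3.560
Fold change = 2^(−(-3.560)) = 2^3.560 = 11.7942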